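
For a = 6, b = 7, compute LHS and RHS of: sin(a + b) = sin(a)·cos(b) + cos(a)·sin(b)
LHS = sin(6 + 7) = sin(13) ≈ 0.4202
RHS = sin(6)·cos(7) + cos(6)·sin(7) = sin(6)·cos(7) + sin(7)·cos(6) ≈ 0.4202

LHS = RHS: the two sides agree.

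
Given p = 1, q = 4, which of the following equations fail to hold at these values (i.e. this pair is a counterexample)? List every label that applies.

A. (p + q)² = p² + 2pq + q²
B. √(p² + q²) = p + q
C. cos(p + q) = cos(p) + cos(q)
B, C

Evaluating each claim at the given values:
A. LHS = 25, RHS = 25 → holds here (LHS = RHS)
B. LHS = √(17) ≈ 4.123, RHS = 5 → fails here (LHS ≠ RHS)
C. LHS = cos(5) ≈ 0.2837, RHS = cos(4) + cos(1) ≈ -0.1133 → fails here (LHS ≠ RHS)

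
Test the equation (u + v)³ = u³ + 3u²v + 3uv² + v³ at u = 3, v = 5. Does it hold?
Substituting u = 3, v = 5:

LHS = (3 + 5)³ = 512
RHS = 3³ + 3·3²·5 + 3·3·5² + 5³ = 512

LHS = RHS, so the equation holds at this point.

Answer: Holds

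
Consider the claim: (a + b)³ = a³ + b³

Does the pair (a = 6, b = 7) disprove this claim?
Yes

Substituting a = 6, b = 7:
LHS = (6 + 7)³ = 2197
RHS = 6³ + 7³ = 559

Since LHS ≠ RHS, this pair disproves the claim.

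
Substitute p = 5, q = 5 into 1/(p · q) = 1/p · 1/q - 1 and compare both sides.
LHS = 1/(5 · 5) = 1/25
RHS = 1/5 · 1/5 - 1 = -24/25

LHS ≠ RHS, so the equation does not hold here.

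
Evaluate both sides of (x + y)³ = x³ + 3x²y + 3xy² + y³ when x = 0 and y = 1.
LHS = (0 + 1)³ = 1
RHS = 0³ + 3·0²·1 + 3·0·1² + 1³ = 1

LHS = RHS: the two sides agree.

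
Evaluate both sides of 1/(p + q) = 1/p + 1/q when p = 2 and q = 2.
LHS = 1/(2 + 2) = 1/4
RHS = 1/2 + 1/2 = 1

LHS ≠ RHS, so the equation does not hold here.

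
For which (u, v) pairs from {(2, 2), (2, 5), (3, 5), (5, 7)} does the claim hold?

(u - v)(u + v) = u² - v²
Testing each pair:
(2, 2): LHS = 0, RHS = 0 → holds
(2, 5): LHS = -21, RHS = -21 → holds
(3, 5): LHS = -16, RHS = -16 → holds
(5, 7): LHS = -24, RHS = -24 → holds

Every pair satisfies the claim.

Answer: All pairs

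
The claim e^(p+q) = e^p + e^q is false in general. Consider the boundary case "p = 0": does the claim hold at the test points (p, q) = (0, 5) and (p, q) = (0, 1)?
At (0, 5): LHS = e^5 ≈ 148.4 ≠ RHS = 1 + e^5 ≈ 149.4
At (0, 1): LHS = e ≈ 2.718 ≠ RHS = 1 + e ≈ 3.718

Answer: No, fails at both test points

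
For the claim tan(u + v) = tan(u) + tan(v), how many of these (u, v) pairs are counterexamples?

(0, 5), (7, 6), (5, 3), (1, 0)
2

Testing each pair:
(0, 5): LHS = tan(5) ≈ -3.381, RHS = tan(5) ≈ -3.381 → satisfies claim
(7, 6): LHS = tan(13) ≈ 0.463, RHS = tan(6) + tan(7) ≈ 0.5804 → counterexample
(5, 3): LHS = tan(8) ≈ -6.8, RHS = tan(5) + tan(3) ≈ -3.523 → counterexample
(1, 0): LHS = tan(1) ≈ 1.557, RHS = tan(1) ≈ 1.557 → satisfies claim

That makes 2 counterexamples.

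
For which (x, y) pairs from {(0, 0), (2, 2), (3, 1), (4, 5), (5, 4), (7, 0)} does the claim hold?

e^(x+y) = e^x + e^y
None

Testing each pair:
(0, 0): LHS = 1, RHS = 2 → fails
(2, 2): LHS = e^4 ≈ 54.6, RHS = 2·e^2 ≈ 14.78 → fails
(3, 1): LHS = e^4 ≈ 54.6, RHS = e + e^3 ≈ 22.8 → fails
(4, 5): LHS = e^9 ≈ 8103, RHS = e^4 + e^5 ≈ 203 → fails
(5, 4): LHS = e^9 ≈ 8103, RHS = e^4 + e^5 ≈ 203 → fails
(7, 0): LHS = e^7 ≈ 1097, RHS = 1 + e^7 ≈ 1098 → fails

No pair satisfies the claim.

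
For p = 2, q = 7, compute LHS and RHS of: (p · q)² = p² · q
LHS = (2 · 7)² = 196
RHS = 2² · 7 = 28

LHS ≠ RHS, so the equation does not hold here.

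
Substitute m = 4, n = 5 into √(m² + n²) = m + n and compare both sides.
LHS = √(4² + 5²) = √(41) ≈ 6.403
RHS = 4 + 5 = 9

LHS ≠ RHS (they differ by about 2.597), so the equation does not hold here.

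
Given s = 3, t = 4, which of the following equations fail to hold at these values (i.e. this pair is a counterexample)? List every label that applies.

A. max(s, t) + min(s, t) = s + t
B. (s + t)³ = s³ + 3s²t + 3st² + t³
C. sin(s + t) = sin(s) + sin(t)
C

Evaluating each claim at the given values:
A. LHS = 7, RHS = 7 → holds here (LHS = RHS)
B. LHS = 343, RHS = 343 → holds here (LHS = RHS)
C. LHS = sin(7) ≈ 0.657, RHS = sin(4) + sin(3) ≈ -0.6157 → fails here (LHS ≠ RHS)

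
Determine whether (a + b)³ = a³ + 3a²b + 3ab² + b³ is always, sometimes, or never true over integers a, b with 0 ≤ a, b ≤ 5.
Always true

The identity holds for every pair in the range. For instance at (a, b) = (4, 2): both sides equal 216.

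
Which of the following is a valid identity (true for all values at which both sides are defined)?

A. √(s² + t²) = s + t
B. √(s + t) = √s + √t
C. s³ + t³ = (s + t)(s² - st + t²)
C

A: fails at (2, 2) — LHS = 2·√(2) ≈ 2.828, RHS = 4.
B: fails at (1, 5) — LHS = √(6) ≈ 2.449, RHS = 1 + √(5) ≈ 3.236.
C: holds — e.g. at (4, 6), both sides equal 280.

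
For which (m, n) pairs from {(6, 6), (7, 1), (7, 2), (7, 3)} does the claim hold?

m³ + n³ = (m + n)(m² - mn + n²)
All pairs

Testing each pair:
(6, 6): LHS = 432, RHS = 432 → holds
(7, 1): LHS = 344, RHS = 344 → holds
(7, 2): LHS = 351, RHS = 351 → holds
(7, 3): LHS = 370, RHS = 370 → holds

Every pair satisfies the claim.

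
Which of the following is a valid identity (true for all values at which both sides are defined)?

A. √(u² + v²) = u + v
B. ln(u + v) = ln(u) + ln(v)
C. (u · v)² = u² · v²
C

A: fails at (2, 7) — LHS = √(53) ≈ 7.28, RHS = 9.
B: fails at (1, 3) — LHS = ln(4) ≈ 1.386, RHS = ln(3) ≈ 1.099.
C: holds — e.g. at (2, 3), both sides equal 36.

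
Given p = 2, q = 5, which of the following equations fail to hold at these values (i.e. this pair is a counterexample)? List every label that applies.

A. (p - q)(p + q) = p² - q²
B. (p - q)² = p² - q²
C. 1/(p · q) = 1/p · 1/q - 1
B, C

Evaluating each claim at the given values:
A. LHS = -21, RHS = -21 → holds here (LHS = RHS)
B. LHS = 9, RHS = -21 → fails here (LHS ≠ RHS)
C. LHS = 1/10, RHS = -9/10 → fails here (LHS ≠ RHS)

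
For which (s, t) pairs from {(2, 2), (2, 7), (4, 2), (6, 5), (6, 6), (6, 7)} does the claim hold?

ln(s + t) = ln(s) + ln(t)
(2, 2)

Testing each pair:
(2, 2): LHS = ln(4) ≈ 1.386, RHS = 2·ln(2) ≈ 1.386 → holds
(2, 7): LHS = ln(9) ≈ 2.197, RHS = ln(2) + ln(7) ≈ 2.639 → fails
(4, 2): LHS = ln(6) ≈ 1.792, RHS = ln(2) + ln(4) ≈ 2.079 → fails
(6, 5): LHS = ln(11) ≈ 2.398, RHS = ln(5) + ln(6) ≈ 3.401 → fails
(6, 6): LHS = ln(12) ≈ 2.485, RHS = 2·ln(6) ≈ 3.584 → fails
(6, 7): LHS = ln(13) ≈ 2.565, RHS = ln(6) + ln(7) ≈ 3.738 → fails

1 of 6 pairs satisfies the claim.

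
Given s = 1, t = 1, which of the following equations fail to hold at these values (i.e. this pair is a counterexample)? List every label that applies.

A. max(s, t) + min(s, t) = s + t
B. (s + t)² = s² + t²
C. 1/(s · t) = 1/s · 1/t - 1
Evaluating each claim at the given values:
A. LHS = 2, RHS = 2 → holds here (LHS = RHS)
B. LHS = 4, RHS = 2 → fails here (LHS ≠ RHS)
C. LHS = 1, RHS = 0 → fails here (LHS ≠ RHS)

Answer: B, C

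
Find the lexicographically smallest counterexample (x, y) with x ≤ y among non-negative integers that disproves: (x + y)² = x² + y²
(x, y) = (1, 1)

Substituting (1, 1) into the claim:
LHS = (1 + 1)² = 4
RHS = 1² + 1² = 2

Since LHS ≠ RHS, this pair disproves the claim, and no lexicographically smaller pair (x ≤ y, non-negative integers) does.

For instance (2, 5) is also a counterexample (LHS = 49, RHS = 29), but it's lexicographically larger.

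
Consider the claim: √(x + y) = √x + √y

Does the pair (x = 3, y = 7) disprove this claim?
Substituting x = 3, y = 7:
LHS = √(3 + 7) = √(10) ≈ 3.162
RHS = √3 + √7 = √(3) + √(7) ≈ 4.378

Since LHS ≠ RHS, this pair disproves the claim.

Answer: Yes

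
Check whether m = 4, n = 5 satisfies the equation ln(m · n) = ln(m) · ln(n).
Substituting m = 4, n = 5:

LHS = ln(4 · 5) = ln(20) ≈ 2.996
RHS = ln(4) · ln(5) ≈ 2.231

LHS ≠ RHS, so the equation does not hold at this point.

Answer: Fails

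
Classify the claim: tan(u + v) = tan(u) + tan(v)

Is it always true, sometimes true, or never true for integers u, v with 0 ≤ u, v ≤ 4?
Sometimes true

It holds at (u, v) = (0, 3) (both sides equal tan(3) ≈ -0.1425), but fails at (u, v) = (2, 4) (LHS = tan(6) ≈ -0.291, RHS = tan(2) + tan(4) ≈ -1.027).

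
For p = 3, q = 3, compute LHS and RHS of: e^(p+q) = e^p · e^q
LHS = e^(3+3) = e^6 ≈ 403.4
RHS = e^3 · e^3 = e^6 ≈ 403.4

LHS = RHS: the two sides agree.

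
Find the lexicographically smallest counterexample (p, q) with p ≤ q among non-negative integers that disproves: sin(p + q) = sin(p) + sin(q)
At (0, 1): both sides equal sin(1) ≈ 0.8415, so it holds there.
At (0, 4): both sides equal sin(4) ≈ -0.7568, so it holds there.

Substituting (1, 1) into the claim:
LHS = sin(1 + 1) = sin(2) ≈ 0.9093
RHS = sin(1) + sin(1) = 2·sin(1) ≈ 1.683

Since LHS ≠ RHS, this pair disproves the claim, and no lexicographically smaller pair (p ≤ q, non-negative integers) does.

For instance (1, 6) is also a counterexample (LHS = sin(7) ≈ 0.657, RHS = sin(6) + sin(1) ≈ 0.5621), but it's lexicographically larger.

Answer: (p, q) = (1, 1)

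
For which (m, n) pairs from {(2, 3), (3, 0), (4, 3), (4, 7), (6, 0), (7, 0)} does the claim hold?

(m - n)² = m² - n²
Testing each pair:
(2, 3): LHS = 1, RHS = -5 → fails
(3, 0): LHS = 9, RHS = 9 → holds
(4, 3): LHS = 1, RHS = 7 → fails
(4, 7): LHS = 9, RHS = -33 → fails
(6, 0): LHS = 36, RHS = 36 → holds
(7, 0): LHS = 49, RHS = 49 → holds

3 of 6 pairs satisfy the claim.

Answer: (3, 0), (6, 0), (7, 0)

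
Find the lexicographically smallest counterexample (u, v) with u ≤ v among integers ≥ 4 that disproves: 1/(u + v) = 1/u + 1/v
(u, v) = (4, 4)

Substituting (4, 4) into the claim:
LHS = 1/(4 + 4) = 1/8
RHS = 1/4 + 1/4 = 1/2

Since LHS ≠ RHS, this pair disproves the claim, and no lexicographically smaller pair (u ≤ v, integers ≥ 4) does.

For instance (8, 8) is also a counterexample (LHS = 1/16, RHS = 1/4), but it's lexicographically larger.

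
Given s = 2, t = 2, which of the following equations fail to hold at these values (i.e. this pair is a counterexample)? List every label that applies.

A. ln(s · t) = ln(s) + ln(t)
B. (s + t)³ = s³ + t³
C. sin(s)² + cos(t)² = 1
Evaluating each claim at the given values:
A. LHS = ln(4) ≈ 1.386, RHS = 2·ln(2) ≈ 1.386 → holds here (LHS = RHS)
B. LHS = 64, RHS = 16 → fails here (LHS ≠ RHS)
C. LHS = cos(2)² + sin(2)² = 1, RHS = 1 → holds here (LHS = RHS)

Answer: B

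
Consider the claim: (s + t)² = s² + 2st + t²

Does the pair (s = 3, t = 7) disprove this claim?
Substituting s = 3, t = 7:
LHS = (3 + 7)² = 100
RHS = 3² + 2·3·7 + 7² = 100

The sides agree, so this pair does not disprove the claim.

Answer: No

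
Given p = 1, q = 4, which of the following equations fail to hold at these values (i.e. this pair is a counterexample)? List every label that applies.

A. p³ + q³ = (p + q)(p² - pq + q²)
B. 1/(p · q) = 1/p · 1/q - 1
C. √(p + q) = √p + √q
Evaluating each claim at the given values:
A. LHS = 65, RHS = 65 → holds here (LHS = RHS)
B. LHS = 1/4, RHS = -3/4 → fails here (LHS ≠ RHS)
C. LHS = √(5) ≈ 2.236, RHS = 3 → fails here (LHS ≠ RHS)

Answer: B, C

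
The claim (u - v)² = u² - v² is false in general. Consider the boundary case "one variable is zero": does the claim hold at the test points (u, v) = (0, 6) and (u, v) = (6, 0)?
Only at (6, 0)

At (0, 6): LHS = 36 ≠ RHS = -36
At (6, 0): LHS = 36, RHS = 36 → equal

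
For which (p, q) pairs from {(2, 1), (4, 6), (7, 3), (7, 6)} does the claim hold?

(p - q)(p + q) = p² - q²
All pairs

Testing each pair:
(2, 1): LHS = 3, RHS = 3 → holds
(4, 6): LHS = -20, RHS = -20 → holds
(7, 3): LHS = 40, RHS = 40 → holds
(7, 6): LHS = 13, RHS = 13 → holds

Every pair satisfies the claim.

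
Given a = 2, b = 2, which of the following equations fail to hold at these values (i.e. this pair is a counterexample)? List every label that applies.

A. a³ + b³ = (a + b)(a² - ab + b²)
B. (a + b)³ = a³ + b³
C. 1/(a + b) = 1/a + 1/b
B, C

Evaluating each claim at the given values:
A. LHS = 16, RHS = 16 → holds here (LHS = RHS)
B. LHS = 64, RHS = 16 → fails here (LHS ≠ RHS)
C. LHS = 1/4, RHS = 1 → fails here (LHS ≠ RHS)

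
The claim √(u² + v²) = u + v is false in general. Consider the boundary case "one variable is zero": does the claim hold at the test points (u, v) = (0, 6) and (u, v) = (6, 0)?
Yes, holds at both test points

At (0, 6): LHS = 6, RHS = 6 → equal
At (6, 0): LHS = 6, RHS = 6 → equal

So the claim does hold at both of these boundary points, even though it is not an identity.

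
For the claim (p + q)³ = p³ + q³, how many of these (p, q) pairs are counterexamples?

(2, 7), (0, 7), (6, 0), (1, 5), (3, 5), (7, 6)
4

Testing each pair:
(2, 7): LHS = 729, RHS = 351 → counterexample
(0, 7): LHS = 343, RHS = 343 → satisfies claim
(6, 0): LHS = 216, RHS = 216 → satisfies claim
(1, 5): LHS = 216, RHS = 126 → counterexample
(3, 5): LHS = 512, RHS = 152 → counterexample
(7, 6): LHS = 2197, RHS = 559 → counterexample

That makes 4 counterexamples.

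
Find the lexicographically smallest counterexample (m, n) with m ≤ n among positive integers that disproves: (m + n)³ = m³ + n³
Substituting (1, 1) into the claim:
LHS = (1 + 1)³ = 8
RHS = 1³ + 1³ = 2

Since LHS ≠ RHS, this pair disproves the claim, and no lexicographically smaller pair (m ≤ n, positive integers) does.

For instance (3, 8) is also a counterexample (LHS = 1331, RHS = 539), but it's lexicographically larger.

Answer: (m, n) = (1, 1)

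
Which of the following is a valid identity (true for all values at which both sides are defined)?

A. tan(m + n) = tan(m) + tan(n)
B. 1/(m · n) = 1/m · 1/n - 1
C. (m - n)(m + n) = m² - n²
C

A: fails at (2, 3) — LHS = tan(5) ≈ -3.381, RHS = tan(2) + tan(3) ≈ -2.328.
B: fails at (3, 3) — LHS = 1/9, RHS = -8/9.
C: holds — e.g. at (2, 7), both sides equal -45.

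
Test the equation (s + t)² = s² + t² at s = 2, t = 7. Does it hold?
Fails

Substituting s = 2, t = 7:

LHS = (2 + 7)² = 81
RHS = 2² + 7² = 53

LHS ≠ RHS, so the equation does not hold at this point.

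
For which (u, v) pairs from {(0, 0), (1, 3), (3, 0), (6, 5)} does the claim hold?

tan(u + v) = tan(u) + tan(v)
(0, 0), (3, 0)

Testing each pair:
(0, 0): LHS = 0, RHS = 0 → holds
(1, 3): LHS = tan(4) ≈ 1.158, RHS = tan(3) + tan(1) ≈ 1.415 → fails
(3, 0): LHS = tan(3) ≈ -0.1425, RHS = tan(3) ≈ -0.1425 → holds
(6, 5): LHS = tan(11) ≈ -226, RHS = tan(5) + tan(6) ≈ -3.672 → fails

2 of 4 pairs satisfy the claim.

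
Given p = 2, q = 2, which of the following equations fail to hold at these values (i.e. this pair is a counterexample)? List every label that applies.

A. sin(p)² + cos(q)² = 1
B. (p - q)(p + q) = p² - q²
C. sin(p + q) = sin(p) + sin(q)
C

Evaluating each claim at the given values:
A. LHS = cos(2)² + sin(2)² = 1, RHS = 1 → holds here (LHS = RHS)
B. LHS = 0, RHS = 0 → holds here (LHS = RHS)
C. LHS = sin(4) ≈ -0.7568, RHS = 2·sin(2) ≈ 1.819 → fails here (LHS ≠ RHS)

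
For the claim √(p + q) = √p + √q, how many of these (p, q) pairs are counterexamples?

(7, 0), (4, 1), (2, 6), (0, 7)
Testing each pair:
(7, 0): LHS = √(7) ≈ 2.646, RHS = √(7) ≈ 2.646 → satisfies claim
(4, 1): LHS = √(5) ≈ 2.236, RHS = 3 → counterexample
(2, 6): LHS = 2·√(2) ≈ 2.828, RHS = √(2) + √(6) ≈ 3.864 → counterexample
(0, 7): LHS = √(7) ≈ 2.646, RHS = √(7) ≈ 2.646 → satisfies claim

That makes 2 counterexamples.

Answer: 2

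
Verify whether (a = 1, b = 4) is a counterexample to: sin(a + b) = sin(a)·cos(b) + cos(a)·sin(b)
No

Substituting a = 1, b = 4:
LHS = sin(1 + 4) = sin(5) ≈ -0.9589
RHS = sin(1)·cos(4) + cos(1)·sin(4) = sin(1)·cos(4) + sin(4)·cos(1) ≈ -0.9589

The sides agree, so this pair does not disprove the claim.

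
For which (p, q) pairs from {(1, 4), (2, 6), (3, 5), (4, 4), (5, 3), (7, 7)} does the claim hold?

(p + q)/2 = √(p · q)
(4, 4), (7, 7)

Testing each pair:
(1, 4): LHS = 5/2, RHS = 2 → fails
(2, 6): LHS = 4, RHS = 2·√(3) ≈ 3.464 → fails
(3, 5): LHS = 4, RHS = √(15) ≈ 3.873 → fails
(4, 4): LHS = 4, RHS = 4 → holds
(5, 3): LHS = 4, RHS = √(15) ≈ 3.873 → fails
(7, 7): LHS = 7, RHS = 7 → holds

2 of 6 pairs satisfy the claim.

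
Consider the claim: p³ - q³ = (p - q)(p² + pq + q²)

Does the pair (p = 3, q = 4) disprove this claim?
No

Substituting p = 3, q = 4:
LHS = 3³ - 4³ = -37
RHS = (3 - 4)(3² + 3·4 + 4²) = -37

The sides agree, so this pair does not disprove the claim.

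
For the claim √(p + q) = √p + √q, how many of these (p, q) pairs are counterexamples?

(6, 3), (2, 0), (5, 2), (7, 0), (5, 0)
2

Testing each pair:
(6, 3): LHS = 3, RHS = √(3) + √(6) ≈ 4.182 → counterexample
(2, 0): LHS = √(2) ≈ 1.414, RHS = √(2) ≈ 1.414 → satisfies claim
(5, 2): LHS = √(7) ≈ 2.646, RHS = √(2) + √(5) ≈ 3.65 → counterexample
(7, 0): LHS = √(7) ≈ 2.646, RHS = √(7) ≈ 2.646 → satisfies claim
(5, 0): LHS = √(5) ≈ 2.236, RHS = √(5) ≈ 2.236 → satisfies claim

That makes 2 counterexamples.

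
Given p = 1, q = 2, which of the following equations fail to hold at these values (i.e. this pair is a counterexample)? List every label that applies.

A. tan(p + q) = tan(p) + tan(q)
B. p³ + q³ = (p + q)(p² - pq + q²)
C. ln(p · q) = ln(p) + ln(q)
A

Evaluating each claim at the given values:
A. LHS = tan(3) ≈ -0.1425, RHS = tan(2) + tan(1) ≈ -0.6276 → fails here (LHS ≠ RHS)
B. LHS = 9, RHS = 9 → holds here (LHS = RHS)
C. LHS = ln(2) ≈ 0.6931, RHS = ln(2) ≈ 0.6931 → holds here (LHS = RHS)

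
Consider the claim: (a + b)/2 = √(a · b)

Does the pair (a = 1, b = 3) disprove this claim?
Substituting a = 1, b = 3:
LHS = (1 + 3)/2 = 2
RHS = √(1 · 3) = √(3) ≈ 1.732

Since LHS ≠ RHS, this pair disproves the claim.

Answer: Yes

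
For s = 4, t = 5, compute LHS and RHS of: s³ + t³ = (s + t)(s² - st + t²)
LHS = 4³ + 5³ = 189
RHS = (4 + 5)(4² - 4·5 + 5²) = 189

LHS = RHS: the two sides agree.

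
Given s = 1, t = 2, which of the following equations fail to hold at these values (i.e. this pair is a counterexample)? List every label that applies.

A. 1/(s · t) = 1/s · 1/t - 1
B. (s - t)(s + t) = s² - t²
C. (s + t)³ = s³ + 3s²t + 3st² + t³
Evaluating each claim at the given values:
A. LHS = 1/2, RHS = -1/2 → fails here (LHS ≠ RHS)
B. LHS = -3, RHS = -3 → holds here (LHS = RHS)
C. LHS = 27, RHS = 27 → holds here (LHS = RHS)

Answer: A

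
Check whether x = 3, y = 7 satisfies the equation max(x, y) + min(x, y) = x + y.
Substituting x = 3, y = 7:

LHS = max(3, 7) + min(3, 7) = 10
RHS = 3 + 7 = 10

LHS = RHS, so the equation holds at this point.

Answer: Holds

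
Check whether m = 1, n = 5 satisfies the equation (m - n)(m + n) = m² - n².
Substituting m = 1, n = 5:

LHS = (1 - 5)(1 + 5) = -24
RHS = 1² - 5² = -24

LHS = RHS, so the equation holds at this point.

Answer: Holds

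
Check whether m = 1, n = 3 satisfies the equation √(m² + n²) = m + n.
Substituting m = 1, n = 3:

LHS = √(1² + 3²) = √(10) ≈ 3.162
RHS = 1 + 3 = 4

LHS ≠ RHS, so the equation does not hold at this point.

Answer: Fails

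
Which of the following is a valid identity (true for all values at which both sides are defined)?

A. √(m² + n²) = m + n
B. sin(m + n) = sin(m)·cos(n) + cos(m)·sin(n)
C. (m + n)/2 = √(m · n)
A: fails at (1, 2) — LHS = √(5) ≈ 2.236, RHS = 3.
B: holds — e.g. at (1, 4), both sides equal sin(5) ≈ -0.9589.
C: fails at (2, 7) — LHS = 9/2, RHS = √(14) ≈ 3.742.

Answer: B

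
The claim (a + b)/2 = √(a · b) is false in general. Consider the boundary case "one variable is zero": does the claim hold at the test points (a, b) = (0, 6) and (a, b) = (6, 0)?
At (0, 6): LHS = 3 ≠ RHS = 0
At (6, 0): LHS = 3 ≠ RHS = 0

Answer: No, fails at both test points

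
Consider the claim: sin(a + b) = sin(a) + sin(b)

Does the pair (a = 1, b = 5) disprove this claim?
Substituting a = 1, b = 5:
LHS = sin(1 + 5) = sin(6) ≈ -0.2794
RHS = sin(1) + sin(5) ≈ -0.1175

Since LHS ≠ RHS, this pair disproves the claim.

Answer: Yes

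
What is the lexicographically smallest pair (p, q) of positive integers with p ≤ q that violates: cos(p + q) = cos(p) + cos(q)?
(p, q) = (1, 1)

Substituting (1, 1) into the claim:
LHS = cos(1 + 1) = cos(2) ≈ -0.4161
RHS = cos(1) + cos(1) = 2·cos(1) ≈ 1.081

Since LHS ≠ RHS, this pair disproves the claim, and no lexicographically smaller pair (p ≤ q, positive integers) does.

For instance (5, 6) is also a counterexample (LHS = cos(11) ≈ 0.004426, RHS = cos(5) + cos(6) ≈ 1.244), but it's lexicographically larger.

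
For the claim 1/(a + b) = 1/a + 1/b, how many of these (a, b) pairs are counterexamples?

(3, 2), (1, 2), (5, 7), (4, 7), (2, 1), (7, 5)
Testing each pair:
(3, 2): LHS = 1/5, RHS = 5/6 → counterexample
(1, 2): LHS = 1/3, RHS = 3/2 → counterexample
(5, 7): LHS = 1/12, RHS = 12/35 → counterexample
(4, 7): LHS = 1/11, RHS = 11/28 → counterexample
(2, 1): LHS = 1/3, RHS = 3/2 → counterexample
(7, 5): LHS = 1/12, RHS = 12/35 → counterexample

That makes 6 counterexamples.

Answer: 6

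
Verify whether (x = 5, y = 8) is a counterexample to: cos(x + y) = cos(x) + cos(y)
Yes

Substituting x = 5, y = 8:
LHS = cos(5 + 8) = cos(13) ≈ 0.9074
RHS = cos(5) + cos(8) ≈ 0.1382

Since LHS ≠ RHS, this pair disproves the claim.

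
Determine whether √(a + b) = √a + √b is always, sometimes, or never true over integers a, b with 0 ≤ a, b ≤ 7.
Sometimes true

It holds at (a, b) = (0, 4) (both sides equal 2), but fails at (a, b) = (7, 7) (LHS = √(14) ≈ 3.742, RHS = 2·√(7) ≈ 5.292).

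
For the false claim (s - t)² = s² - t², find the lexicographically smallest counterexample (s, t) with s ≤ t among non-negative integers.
At (0, 0): both sides equal 0, so it holds there.

Substituting (0, 1) into the claim:
LHS = (0 - 1)² = 1
RHS = 0² - 1² = -1

Since LHS ≠ RHS, this pair disproves the claim, and no lexicographically smaller pair (s ≤ t, non-negative integers) does.

For instance (1, 2) is also a counterexample (LHS = 1, RHS = -3), but it's lexicographically larger.

Answer: (s, t) = (0, 1)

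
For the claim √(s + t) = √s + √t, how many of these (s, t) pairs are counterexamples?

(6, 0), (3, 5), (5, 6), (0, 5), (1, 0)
2

Testing each pair:
(6, 0): LHS = √(6) ≈ 2.449, RHS = √(6) ≈ 2.449 → satisfies claim
(3, 5): LHS = 2·√(2) ≈ 2.828, RHS = √(3) + √(5) ≈ 3.968 → counterexample
(5, 6): LHS = √(11) ≈ 3.317, RHS = √(5) + √(6) ≈ 4.686 → counterexample
(0, 5): LHS = √(5) ≈ 2.236, RHS = √(5) ≈ 2.236 → satisfies claim
(1, 0): LHS = 1, RHS = 1 → satisfies claim

That makes 2 counterexamples.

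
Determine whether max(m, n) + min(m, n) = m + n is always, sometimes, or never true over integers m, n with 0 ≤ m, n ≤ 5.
Always true

The identity holds for every pair in the range. For instance at (m, n) = (0, 0): both sides equal 0.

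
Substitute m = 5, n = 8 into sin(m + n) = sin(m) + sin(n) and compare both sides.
LHS = sin(5 + 8) = sin(13) ≈ 0.4202
RHS = sin(5) + sin(8) ≈ 0.03043

LHS ≠ RHS (they differ by about 0.3897), so the equation does not hold here.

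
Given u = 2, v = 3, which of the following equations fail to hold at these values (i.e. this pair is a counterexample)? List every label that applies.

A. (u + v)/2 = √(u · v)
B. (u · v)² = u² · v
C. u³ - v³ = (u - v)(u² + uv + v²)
A, B

Evaluating each claim at the given values:
A. LHS = 5/2, RHS = √(6) ≈ 2.449 → fails here (LHS ≠ RHS)
B. LHS = 36, RHS = 12 → fails here (LHS ≠ RHS)
C. LHS = -19, RHS = -19 → holds here (LHS = RHS)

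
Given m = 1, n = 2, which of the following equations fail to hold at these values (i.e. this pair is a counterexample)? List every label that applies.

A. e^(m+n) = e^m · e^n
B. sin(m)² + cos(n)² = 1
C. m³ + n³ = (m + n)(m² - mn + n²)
Evaluating each claim at the given values:
A. LHS = e^3 ≈ 20.09, RHS = e^3 ≈ 20.09 → holds here (LHS = RHS)
B. LHS = cos(2)² + sin(1)² ≈ 0.8813, RHS = 1 → fails here (LHS ≠ RHS)
C. LHS = 9, RHS = 9 → holds here (LHS = RHS)

Answer: B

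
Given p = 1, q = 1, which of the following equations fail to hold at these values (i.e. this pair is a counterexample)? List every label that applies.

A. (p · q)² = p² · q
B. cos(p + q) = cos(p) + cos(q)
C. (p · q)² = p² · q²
B

Evaluating each claim at the given values:
A. LHS = 1, RHS = 1 → holds here (LHS = RHS)
B. LHS = cos(2) ≈ -0.4161, RHS = 2·cos(1) ≈ 1.081 → fails here (LHS ≠ RHS)
C. LHS = 1, RHS = 1 → holds here (LHS = RHS)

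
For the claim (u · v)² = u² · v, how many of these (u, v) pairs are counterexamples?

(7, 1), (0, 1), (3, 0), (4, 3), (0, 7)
Testing each pair:
(7, 1): LHS = 49, RHS = 49 → satisfies claim
(0, 1): LHS = 0, RHS = 0 → satisfies claim
(3, 0): LHS = 0, RHS = 0 → satisfies claim
(4, 3): LHS = 144, RHS = 48 → counterexample
(0, 7): LHS = 0, RHS = 0 → satisfies claim

That makes 1 counterexample.

Answer: 1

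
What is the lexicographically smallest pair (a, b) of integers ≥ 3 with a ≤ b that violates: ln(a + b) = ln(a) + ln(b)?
Substituting (3, 3) into the claim:
LHS = ln(3 + 3) = ln(6) ≈ 1.792
RHS = ln(3) + ln(3) = 2·ln(3) ≈ 2.197

Since LHS ≠ RHS, this pair disproves the claim, and no lexicographically smaller pair (a ≤ b, integers ≥ 3) does.

For instance (5, 8) is also a counterexample (LHS = ln(13) ≈ 2.565, RHS = ln(5) + ln(8) ≈ 3.689), but it's lexicographically larger.

Answer: (a, b) = (3, 3)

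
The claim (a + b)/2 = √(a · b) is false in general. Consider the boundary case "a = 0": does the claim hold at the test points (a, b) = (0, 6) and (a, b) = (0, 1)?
At (0, 6): LHS = 3 ≠ RHS = 0
At (0, 1): LHS = 1/2 ≠ RHS = 0

Answer: No, fails at both test points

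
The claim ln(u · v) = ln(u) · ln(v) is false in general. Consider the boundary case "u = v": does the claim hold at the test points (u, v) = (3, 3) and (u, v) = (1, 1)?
At (3, 3): LHS = ln(9) ≈ 2.197 ≠ RHS = ln(3)² ≈ 1.207
At (1, 1): LHS = 0, RHS = 0 → equal

Answer: Only at (1, 1)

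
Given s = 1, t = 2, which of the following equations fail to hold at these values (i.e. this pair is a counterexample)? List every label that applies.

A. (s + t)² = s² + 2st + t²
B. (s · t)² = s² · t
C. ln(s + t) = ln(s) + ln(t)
Evaluating each claim at the given values:
A. LHS = 9, RHS = 9 → holds here (LHS = RHS)
B. LHS = 4, RHS = 2 → fails here (LHS ≠ RHS)
C. LHS = ln(3) ≈ 1.099, RHS = ln(2) ≈ 0.6931 → fails here (LHS ≠ RHS)

Answer: B, C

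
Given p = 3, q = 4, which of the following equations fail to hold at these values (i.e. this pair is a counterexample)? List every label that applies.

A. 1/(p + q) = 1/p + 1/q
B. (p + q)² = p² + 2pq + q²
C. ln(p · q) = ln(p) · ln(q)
Evaluating each claim at the given values:
A. LHS = 1/7, RHS = 7/12 → fails here (LHS ≠ RHS)
B. LHS = 49, RHS = 49 → holds here (LHS = RHS)
C. LHS = ln(12) ≈ 2.485, RHS = ln(3)·ln(4) ≈ 1.523 → fails here (LHS ≠ RHS)

Answer: A, C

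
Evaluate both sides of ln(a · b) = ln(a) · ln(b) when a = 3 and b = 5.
LHS = ln(3 · 5) = ln(15) ≈ 2.708
RHS = ln(3) · ln(5) ≈ 1.768

LHS ≠ RHS (they differ by about 0.9399), so the equation does not hold here.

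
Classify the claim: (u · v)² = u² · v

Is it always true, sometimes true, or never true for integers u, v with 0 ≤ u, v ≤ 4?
Sometimes true

It holds at (u, v) = (3, 1) (both sides equal 9), but fails at (u, v) = (4, 3) (LHS = 144, RHS = 48).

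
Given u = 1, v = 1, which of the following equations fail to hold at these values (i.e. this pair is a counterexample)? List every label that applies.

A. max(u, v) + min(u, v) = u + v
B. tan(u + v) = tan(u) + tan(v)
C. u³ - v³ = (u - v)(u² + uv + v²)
Evaluating each claim at the given values:
A. LHS = 2, RHS = 2 → holds here (LHS = RHS)
B. LHS = tan(2) ≈ -2.185, RHS = 2·tan(1) ≈ 3.115 → fails here (LHS ≠ RHS)
C. LHS = 0, RHS = 0 → holds here (LHS = RHS)

Answer: B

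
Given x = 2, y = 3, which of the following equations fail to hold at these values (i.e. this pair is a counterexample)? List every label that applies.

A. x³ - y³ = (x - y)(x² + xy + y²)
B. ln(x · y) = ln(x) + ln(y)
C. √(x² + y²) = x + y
Evaluating each claim at the given values:
A. LHS = -19, RHS = -19 → holds here (LHS = RHS)
B. LHS = ln(6) ≈ 1.792, RHS = ln(2) + ln(3) ≈ 1.792 → holds here (LHS = RHS)
C. LHS = √(13) ≈ 3.606, RHS = 5 → fails here (LHS ≠ RHS)

Answer: C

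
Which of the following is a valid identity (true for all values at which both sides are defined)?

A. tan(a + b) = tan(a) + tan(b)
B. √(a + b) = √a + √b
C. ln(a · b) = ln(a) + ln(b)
C

A: fails at (6, 7) — LHS = tan(13) ≈ 0.463, RHS = tan(6) + tan(7) ≈ 0.5804.
B: fails at (1, 3) — LHS = 2, RHS = 1 + √(3) ≈ 2.732.
C: holds — e.g. at (1, 5), both sides equal ln(5) ≈ 1.609.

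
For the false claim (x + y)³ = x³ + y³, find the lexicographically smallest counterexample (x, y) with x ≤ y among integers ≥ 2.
Substituting (2, 2) into the claim:
LHS = (2 + 2)³ = 64
RHS = 2³ + 2³ = 16

Since LHS ≠ RHS, this pair disproves the claim, and no lexicographically smaller pair (x ≤ y, integers ≥ 2) does.

For instance (3, 9) is also a counterexample (LHS = 1728, RHS = 756), but it's lexicographically larger.

Answer: (x, y) = (2, 2)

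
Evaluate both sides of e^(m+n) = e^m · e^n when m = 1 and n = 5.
LHS = e^(1+5) = e^6 ≈ 403.4
RHS = e^1 · e^5 = e^6 ≈ 403.4

LHS = RHS: the two sides agree.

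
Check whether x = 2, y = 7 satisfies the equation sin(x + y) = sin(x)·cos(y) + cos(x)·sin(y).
Holds

Substituting x = 2, y = 7:

LHS = sin(2 + 7) = sin(9) ≈ 0.4121
RHS = sin(2)·cos(7) + cos(2)·sin(7) = sin(7)·cos(2) + sin(2)·cos(7) ≈ 0.4121

LHS = RHS, so the equation holds at this point.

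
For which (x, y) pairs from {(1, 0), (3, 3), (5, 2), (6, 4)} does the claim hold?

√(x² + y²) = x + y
Testing each pair:
(1, 0): LHS = 1, RHS = 1 → holds
(3, 3): LHS = 3·√(2) ≈ 4.243, RHS = 6 → fails
(5, 2): LHS = √(29) ≈ 5.385, RHS = 7 → fails
(6, 4): LHS = 2·√(13) ≈ 7.211, RHS = 10 → fails

1 of 4 pairs satisfies the claim.

Answer: (1, 0)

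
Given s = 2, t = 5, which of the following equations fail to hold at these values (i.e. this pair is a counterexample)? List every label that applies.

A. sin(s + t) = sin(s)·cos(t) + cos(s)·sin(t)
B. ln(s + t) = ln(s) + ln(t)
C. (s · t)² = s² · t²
B

Evaluating each claim at the given values:
A. LHS = sin(7) ≈ 0.657, RHS = sin(2)·cos(5) + sin(5)·cos(2) ≈ 0.657 → holds here (LHS = RHS)
B. LHS = ln(7) ≈ 1.946, RHS = ln(2) + ln(5) ≈ 2.303 → fails here (LHS ≠ RHS)
C. LHS = 100, RHS = 100 → holds here (LHS = RHS)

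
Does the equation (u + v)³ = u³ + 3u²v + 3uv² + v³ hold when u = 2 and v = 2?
Substituting u = 2, v = 2:

LHS = (2 + 2)³ = 64
RHS = 2³ + 3·2²·2 + 3·2·2² + 2³ = 64

LHS = RHS, so the equation holds at this point.

Answer: Holds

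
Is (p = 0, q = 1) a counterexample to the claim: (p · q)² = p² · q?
No

Substituting p = 0, q = 1:
LHS = (0 · 1)² = 0
RHS = 0² · 1 = 0

The sides agree, so this pair does not disprove the claim.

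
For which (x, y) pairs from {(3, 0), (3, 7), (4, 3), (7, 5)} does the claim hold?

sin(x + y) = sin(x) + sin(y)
(3, 0)

Testing each pair:
(3, 0): LHS = sin(3) ≈ 0.1411, RHS = sin(3) ≈ 0.1411 → holds
(3, 7): LHS = sin(10) ≈ -0.544, RHS = sin(3) + sin(7) ≈ 0.7981 → fails
(4, 3): LHS = sin(7) ≈ 0.657, RHS = sin(4) + sin(3) ≈ -0.6157 → fails
(7, 5): LHS = sin(12) ≈ -0.5366, RHS = sin(5) + sin(7) ≈ -0.3019 → fails

1 of 4 pairs satisfies the claim.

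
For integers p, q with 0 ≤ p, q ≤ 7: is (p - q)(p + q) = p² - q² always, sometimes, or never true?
The identity holds for every pair in the range. For instance at (p, q) = (3, 5): both sides equal -16.

Answer: Always true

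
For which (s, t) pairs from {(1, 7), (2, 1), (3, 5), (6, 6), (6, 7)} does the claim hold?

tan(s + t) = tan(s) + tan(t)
None

Testing each pair:
(1, 7): LHS = tan(8) ≈ -6.8, RHS = tan(7) + tan(1) ≈ 2.429 → fails
(2, 1): LHS = tan(3) ≈ -0.1425, RHS = tan(2) + tan(1) ≈ -0.6276 → fails
(3, 5): LHS = tan(8) ≈ -6.8, RHS = tan(5) + tan(3) ≈ -3.523 → fails
(6, 6): LHS = tan(12) ≈ -0.6359, RHS = 2·tan(6) ≈ -0.582 → fails
(6, 7): LHS = tan(13) ≈ 0.463, RHS = tan(6) + tan(7) ≈ 0.5804 → fails

No pair satisfies the claim.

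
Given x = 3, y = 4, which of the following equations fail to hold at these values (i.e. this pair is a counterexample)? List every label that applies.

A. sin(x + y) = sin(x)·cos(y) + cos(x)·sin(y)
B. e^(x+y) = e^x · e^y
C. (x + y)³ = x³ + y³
C

Evaluating each claim at the given values:
A. LHS = sin(7) ≈ 0.657, RHS = sin(3)·cos(4) + sin(4)·cos(3) ≈ 0.657 → holds here (LHS = RHS)
B. LHS = e^7 ≈ 1097, RHS = e^7 ≈ 1097 → holds here (LHS = RHS)
C. LHS = 343, RHS = 91 → fails here (LHS ≠ RHS)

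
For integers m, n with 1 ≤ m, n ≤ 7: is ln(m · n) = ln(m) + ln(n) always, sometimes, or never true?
Always true

The identity holds for every pair in the range. For instance at (m, n) = (1, 1): both sides equal 0.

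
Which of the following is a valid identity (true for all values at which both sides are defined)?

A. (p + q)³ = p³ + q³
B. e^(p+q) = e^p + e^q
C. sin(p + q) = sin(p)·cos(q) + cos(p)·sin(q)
C

A: fails at (6, 7) — LHS = 2197, RHS = 559.
B: fails at (5, 8) — LHS = e^13 ≈ 442413.4, RHS = e^5 + e^8 ≈ 3129.
C: holds — e.g. at (2, 2), both sides equal sin(4) ≈ -0.7568.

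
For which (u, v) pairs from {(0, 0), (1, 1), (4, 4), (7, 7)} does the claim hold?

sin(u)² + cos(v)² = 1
All pairs

Testing each pair:
(0, 0): LHS = 1, RHS = 1 → holds
(1, 1): LHS = cos(1)² + sin(1)² = 1, RHS = 1 → holds
(4, 4): LHS = cos(4)² + sin(4)² = 1, RHS = 1 → holds
(7, 7): LHS = sin(7)² + cos(7)² = 1, RHS = 1 → holds

Every pair satisfies the claim.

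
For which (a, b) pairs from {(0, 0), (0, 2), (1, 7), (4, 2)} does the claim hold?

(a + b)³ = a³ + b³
Testing each pair:
(0, 0): LHS = 0, RHS = 0 → holds
(0, 2): LHS = 8, RHS = 8 → holds
(1, 7): LHS = 512, RHS = 344 → fails
(4, 2): LHS = 216, RHS = 72 → fails

2 of 4 pairs satisfy the claim.

Answer: (0, 0), (0, 2)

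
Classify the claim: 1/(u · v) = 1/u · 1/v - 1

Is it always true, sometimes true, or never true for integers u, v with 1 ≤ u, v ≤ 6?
The claim fails for every pair in the range. For instance at (u, v) = (2, 2): LHS = 1/4, RHS = -3/4.

Answer: Never true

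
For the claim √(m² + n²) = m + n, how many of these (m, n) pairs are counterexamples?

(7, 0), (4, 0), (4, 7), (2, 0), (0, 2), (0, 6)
1

Testing each pair:
(7, 0): LHS = 7, RHS = 7 → satisfies claim
(4, 0): LHS = 4, RHS = 4 → satisfies claim
(4, 7): LHS = √(65) ≈ 8.062, RHS = 11 → counterexample
(2, 0): LHS = 2, RHS = 2 → satisfies claim
(0, 2): LHS = 2, RHS = 2 → satisfies claim
(0, 6): LHS = 6, RHS = 6 → satisfies claim

That makes 1 counterexample.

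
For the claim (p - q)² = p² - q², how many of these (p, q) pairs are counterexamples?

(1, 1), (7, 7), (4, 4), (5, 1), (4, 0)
Testing each pair:
(1, 1): LHS = 0, RHS = 0 → satisfies claim
(7, 7): LHS = 0, RHS = 0 → satisfies claim
(4, 4): LHS = 0, RHS = 0 → satisfies claim
(5, 1): LHS = 16, RHS = 24 → counterexample
(4, 0): LHS = 16, RHS = 16 → satisfies claim

That makes 1 counterexample.

Answer: 1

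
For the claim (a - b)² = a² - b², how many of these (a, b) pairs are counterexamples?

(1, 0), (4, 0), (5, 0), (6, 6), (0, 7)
Testing each pair:
(1, 0): LHS = 1, RHS = 1 → satisfies claim
(4, 0): LHS = 16, RHS = 16 → satisfies claim
(5, 0): LHS = 25, RHS = 25 → satisfies claim
(6, 6): LHS = 0, RHS = 0 → satisfies claim
(0, 7): LHS = 49, RHS = -49 → counterexample

That makes 1 counterexample.

Answer: 1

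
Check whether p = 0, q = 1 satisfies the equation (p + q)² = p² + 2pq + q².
Holds

Substituting p = 0, q = 1:

LHS = (0 + 1)² = 1
RHS = 0² + 2·0·1 + 1² = 1

LHS = RHS, so the equation holds at this point.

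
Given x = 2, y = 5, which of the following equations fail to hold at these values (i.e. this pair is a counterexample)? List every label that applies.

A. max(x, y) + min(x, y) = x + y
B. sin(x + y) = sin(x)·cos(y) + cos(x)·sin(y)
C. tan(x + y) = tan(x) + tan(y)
Evaluating each claim at the given values:
A. LHS = 7, RHS = 7 → holds here (LHS = RHS)
B. LHS = sin(7) ≈ 0.657, RHS = sin(2)·cos(5) + sin(5)·cos(2) ≈ 0.657 → holds here (LHS = RHS)
C. LHS = tan(7) ≈ 0.8714, RHS = tan(5) + tan(2) ≈ -5.566 → fails here (LHS ≠ RHS)

Answer: C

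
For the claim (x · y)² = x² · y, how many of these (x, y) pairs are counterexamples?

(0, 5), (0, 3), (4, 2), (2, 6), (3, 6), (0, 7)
Testing each pair:
(0, 5): LHS = 0, RHS = 0 → satisfies claim
(0, 3): LHS = 0, RHS = 0 → satisfies claim
(4, 2): LHS = 64, RHS = 32 → counterexample
(2, 6): LHS = 144, RHS = 24 → counterexample
(3, 6): LHS = 324, RHS = 54 → counterexample
(0, 7): LHS = 0, RHS = 0 → satisfies claim

That makes 3 counterexamples.

Answer: 3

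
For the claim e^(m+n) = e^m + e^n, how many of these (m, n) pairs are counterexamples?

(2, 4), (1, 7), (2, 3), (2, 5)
Testing each pair:
(2, 4): LHS = e^6 ≈ 403.4, RHS = e^2 + e^4 ≈ 61.99 → counterexample
(1, 7): LHS = e^8 ≈ 2981, RHS = e + e^7 ≈ 1099 → counterexample
(2, 3): LHS = e^5 ≈ 148.4, RHS = e^2 + e^3 ≈ 27.47 → counterexample
(2, 5): LHS = e^7 ≈ 1097, RHS = e^2 + e^5 ≈ 155.8 → counterexample

That makes 4 counterexamples.

Answer: 4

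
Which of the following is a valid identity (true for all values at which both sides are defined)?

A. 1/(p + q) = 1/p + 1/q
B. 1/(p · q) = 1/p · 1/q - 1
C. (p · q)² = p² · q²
A: fails at (1, 1) — LHS = 1/2, RHS = 2.
B: fails at (4, 6) — LHS = 1/24, RHS = -23/24.
C: holds — e.g. at (3, 7), both sides equal 441.

Answer: C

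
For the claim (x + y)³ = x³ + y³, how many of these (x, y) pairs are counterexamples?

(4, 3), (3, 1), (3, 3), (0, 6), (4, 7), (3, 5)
5

Testing each pair:
(4, 3): LHS = 343, RHS = 91 → counterexample
(3, 1): LHS = 64, RHS = 28 → counterexample
(3, 3): LHS = 216, RHS = 54 → counterexample
(0, 6): LHS = 216, RHS = 216 → satisfies claim
(4, 7): LHS = 1331, RHS = 407 → counterexample
(3, 5): LHS = 512, RHS = 152 → counterexample

That makes 5 counterexamples.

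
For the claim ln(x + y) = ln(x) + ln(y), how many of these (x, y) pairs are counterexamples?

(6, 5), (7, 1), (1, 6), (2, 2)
Testing each pair:
(6, 5): LHS = ln(11) ≈ 2.398, RHS = ln(5) + ln(6) ≈ 3.401 → counterexample
(7, 1): LHS = ln(8) ≈ 2.079, RHS = ln(7) ≈ 1.946 → counterexample
(1, 6): LHS = ln(7) ≈ 1.946, RHS = ln(6) ≈ 1.792 → counterexample
(2, 2): LHS = ln(4) ≈ 1.386, RHS = 2·ln(2) ≈ 1.386 → satisfies claim

That makes 3 counterexamples.

Answer: 3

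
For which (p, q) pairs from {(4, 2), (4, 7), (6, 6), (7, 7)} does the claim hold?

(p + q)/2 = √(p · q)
Testing each pair:
(4, 2): LHS = 3, RHS = 2·√(2) ≈ 2.828 → fails
(4, 7): LHS = 11/2, RHS = 2·√(7) ≈ 5.292 → fails
(6, 6): LHS = 6, RHS = 6 → holds
(7, 7): LHS = 7, RHS = 7 → holds

2 of 4 pairs satisfy the claim.

Answer: (6, 6), (7, 7)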